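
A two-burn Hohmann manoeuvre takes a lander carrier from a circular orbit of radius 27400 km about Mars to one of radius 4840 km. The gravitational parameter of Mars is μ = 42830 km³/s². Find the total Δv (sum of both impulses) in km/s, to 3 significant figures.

Δv = 1.47 km/s

Transfer-ellipse semi-major axis a_t = (r₁ + r₂)/2 = (27400 + 4840)/2 = 16120 km.
At r₁ the circular-orbit speed is v₁ = √(μ/r₁) = 1.2503 km/s.
Transfer-orbit speed at r₁ (vis-viva equation): v_a = √[μ(2/r₁ − 1/a_t)] = 0.68508 km/s.
First burn Δv₁ = |v_a − v₁| = 0.5652 km/s.
At r₂, v₂ = √(μ/r₂) = 2.97476 km/s.
Transfer-orbit speed at r₂: v_p = √[μ(2/r₂ − 1/a_t)] = 3.87832 km/s.
Second burn Δv₂ = |v₂ − v_p| = 0.9036 km/s.
Total Δv = Δv₁ + Δv₂ = 1.469 km/s.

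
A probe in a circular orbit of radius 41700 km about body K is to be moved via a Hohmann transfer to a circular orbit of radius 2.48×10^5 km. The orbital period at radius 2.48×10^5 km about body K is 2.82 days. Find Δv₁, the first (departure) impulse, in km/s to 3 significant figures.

From Kepler's third law T² = 4π²r³/μ at r = 2.48×10^5 km, T = 2.82 days = 2.82 × 86400 s = 2.43648×10^5 s: μ = 4π²r³/T² = 1.01435×10^7 km³/s².
Semi-major axis of the transfer orbit: a_t = (41700 + 2.480×10^5)/2 = 1.4485×10^5 km.
On the circular orbit at r = 41700 km, v_c = √(μ/r) = 15.5965 km/s.
Vis-viva on the transfer ellipse at r = 41700 km gives v_t = √[μ(2/r − 1/a_t)] = 20.4077 km/s.
Δv₁ = |v_t − v_c| = |20.4077 − 15.5965| = 4.811 km/s.

Δv₁ = 4.81 km/s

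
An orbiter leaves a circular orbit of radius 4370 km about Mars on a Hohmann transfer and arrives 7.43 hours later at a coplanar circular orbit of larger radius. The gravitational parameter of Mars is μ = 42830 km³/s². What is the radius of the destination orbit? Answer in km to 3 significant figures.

r₂ = 24800 km

Transfer time t = 7.43 hours = 26748 s, and t = π√(a_t³/μ).
So a_t = (μ t²/π²)^(1/3) = (42830 × (26748)² / π²)^(1/3) = 14588 km.
Since a_t = (r₁ + r₂)/2, r₂ = 2a_t − r₁ = 2×14588 − 4370 = 24806 km.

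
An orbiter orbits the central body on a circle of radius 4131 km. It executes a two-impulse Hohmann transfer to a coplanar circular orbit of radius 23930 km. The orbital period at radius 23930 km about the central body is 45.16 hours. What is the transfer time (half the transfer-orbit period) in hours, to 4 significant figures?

From Kepler's third law T² = 4π²r³/μ at r = 23930 km, T = 45.16 hours = 45.16 × 3600 s = 1.62576×10^5 s: μ = 4π²r³/T² = 20468.0 km³/s².
Transfer-ellipse semi-major axis a_t = (r₁ + r₂)/2 = (4131 + 23930)/2 = 14030.5 km.
Transfer time t = π√(a_t³/μ) = π√((14030.5)³ / 20468.0) = 36490 s.
Converting: 36490 s ÷ 3600 s/hour = 10.14 hours.

t = 10.14 hours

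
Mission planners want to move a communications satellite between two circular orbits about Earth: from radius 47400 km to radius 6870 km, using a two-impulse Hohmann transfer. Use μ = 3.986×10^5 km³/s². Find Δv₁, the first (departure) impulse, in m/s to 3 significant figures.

Δv₁ = 1440 m/s

Semi-major axis of the transfer orbit: a_t = (47400 + 6870)/2 = 27135 km.
Circular speed at r = 47400 km: v_c = √(μ/r) = 2.900 km/s.
Transfer-orbit speed at the same r (vis-viva, a = a_t): v_t = √[μ(2/r − 1/a_t)] = 1.459 km/s.
Δv₁ = |v_t − v_c| = |1.459 − 2.900| = 1.441 km/s.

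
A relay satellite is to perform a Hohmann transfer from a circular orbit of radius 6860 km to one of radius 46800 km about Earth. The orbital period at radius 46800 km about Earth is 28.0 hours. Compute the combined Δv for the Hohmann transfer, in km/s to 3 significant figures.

From Kepler's third law T² = 4π²r³/μ at r = 46800 km, T = 28.0 hours = 28.0 × 3600 s = 1.008×10^5 s: μ = 4π²r³/T² = 3.98269×10^5 km³/s².
Semi-major axis of the transfer orbit: a_t = (6860 + 46800)/2 = 26830 km.
At r₁ the circular-orbit speed is v₁ = √(μ/r₁) = 7.61949 km/s.
On the transfer ellipse at r₁, vis-viva equation gives v_p = √[μ(2/r₁ − 1/a_t)] = 10.0633 km/s.
First burn Δv₁ = |v_p − v₁| = 2.444 km/s.
At r₂, v₂ = √(μ/r₂) = 2.917 km/s.
Transfer-orbit speed at r₂: v_a = √[μ(2/r₂ − 1/a_t)] = 1.475 km/s.
Second burn Δv₂ = |v₂ − v_a| = 1.442 km/s.
Δv = Δv₁ + Δv₂ = 2.444 + 1.442 = 3.886 km/s.

Δv = 3.89 km/s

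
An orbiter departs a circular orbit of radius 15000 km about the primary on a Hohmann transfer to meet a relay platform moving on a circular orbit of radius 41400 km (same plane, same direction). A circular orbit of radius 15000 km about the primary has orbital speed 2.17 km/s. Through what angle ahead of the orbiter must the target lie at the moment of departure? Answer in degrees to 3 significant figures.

φ = 78.8°

From the circular-orbit relation v² = μ/r at r = 15000 km: μ = v²r = (2.17)² × 15000 = 70633.5 km³/s².
Semi-major axis of the transfer orbit: a_t = (15000 + 41400)/2 = 28200 km.
The half-period of the transfer ellipse is t = π√(a_t³/μ) = 55980 s.
The target's mean motion on its circular orbit is ω₂ = √(μ/r₂³) = 3.155×10^-5 rad/s.
Angle swept by the target during transfer: ω₂·t = 1.766 rad = 101.2°.
The orbiter traverses 180° on the transfer ellipse, so the target must lead by 180° − 101.2° = 78.8°.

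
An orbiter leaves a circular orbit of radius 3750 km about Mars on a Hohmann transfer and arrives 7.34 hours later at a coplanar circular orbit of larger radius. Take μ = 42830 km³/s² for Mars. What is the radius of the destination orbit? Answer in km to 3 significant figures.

r₂ = 25200 km

Transfer time t = 7.34 hours = 26424 s, and t = π√(a_t³/μ).
So a_t = (μ t²/π²)^(1/3) = (42830 × (26424)² / π²)^(1/3) = 14470 km.
Since a_t = (r₁ + r₂)/2, r₂ = 2a_t − r₁ = 2×14470 − 3750 = 25190 km.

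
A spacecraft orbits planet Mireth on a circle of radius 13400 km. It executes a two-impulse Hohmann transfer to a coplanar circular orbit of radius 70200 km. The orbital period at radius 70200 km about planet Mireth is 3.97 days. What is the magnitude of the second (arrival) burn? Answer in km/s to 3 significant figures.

From Kepler's third law T² = 4π²r³/μ at r = 70200 km, T = 3.97 days = 3.97 × 86400 s = 3.43008×10^5 s: μ = 4π²r³/T² = 1.16081×10^5 km³/s².
Transfer-ellipse semi-major axis a_t = (r₁ + r₂)/2 = (13400 + 70200)/2 = 41800 km.
Circular speed at r = 70200 km: v_c = √(μ/r) = 1.2859 km/s.
Vis-viva on the transfer ellipse at r = 70200 km gives v_t = √[μ(2/r − 1/a_t)] = 0.72808 km/s.
Δv₂ = |v_t − v_c| = |0.72808 − 1.2859| = 0.5578 km/s.

Δv₂ = 0.558 km/s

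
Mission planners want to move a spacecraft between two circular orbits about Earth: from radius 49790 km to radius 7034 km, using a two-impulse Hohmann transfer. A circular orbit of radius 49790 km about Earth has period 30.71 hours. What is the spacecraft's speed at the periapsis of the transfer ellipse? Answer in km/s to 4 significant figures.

v = 9.966 km/s

From Kepler's third law T² = 4π²r³/μ at r = 49790 km, T = 30.71 hours = 30.71 × 3600 s = 1.10556×10^5 s: μ = 4π²r³/T² = 3.98677×10^5 km³/s².
Transfer-ellipse semi-major axis a_t = (r₁ + r₂)/2 = (49790 + 7034)/2 = 28412 km.
The periapsis of the transfer ellipse is at r = 7034 km.
From the vis-viva equation, v = √[μ(2/r − 1/a_t)] = 9.966 km/s.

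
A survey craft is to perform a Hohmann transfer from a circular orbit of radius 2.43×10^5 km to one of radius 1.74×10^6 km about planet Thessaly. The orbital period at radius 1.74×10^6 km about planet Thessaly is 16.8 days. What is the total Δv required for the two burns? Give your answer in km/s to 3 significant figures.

From Kepler's third law T² = 4π²r³/μ at r = 1.74×10^6 km, T = 16.8 days = 16.8 × 86400 s = 1.45152×10^6 s: μ = 4π²r³/T² = 9.87101×10^7 km³/s².
The Hohmann ellipse has a_t = (r₁ + r₂)/2 = 9.915×10^5 km.
At r₁ the circular-orbit speed is v₁ = √(μ/r₁) = 20.155 km/s.
Transfer-orbit speed at r₁ (vis-viva): v_p = √[μ(2/r₁ − 1/a_t)] = 26.700 km/s.
First burn Δv₁ = |v_p − v₁| = 6.545 km/s.
At r₂, v₂ = √(μ/r₂) = 7.532 km/s.
Transfer-orbit speed at r₂: v_a = √[μ(2/r₂ − 1/a_t)] = 3.729 km/s.
Second burn Δv₂ = |v₂ − v_a| = 3.803 km/s.
Δv = Δv₁ + Δv₂ = 6.545 + 3.803 = 10.35 km/s.

Δv = 10.3 km/s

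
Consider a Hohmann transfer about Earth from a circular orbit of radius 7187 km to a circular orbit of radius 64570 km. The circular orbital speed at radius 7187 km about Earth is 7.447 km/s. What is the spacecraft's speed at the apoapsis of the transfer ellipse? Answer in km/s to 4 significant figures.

v = 1.112 km/s

From the circular-orbit relation v² = μ/r at r = 7187 km: μ = v²r = (7.447)² × 7187 = 3.98575×10^5 km³/s².
Transfer-ellipse semi-major axis a_t = (r₁ + r₂)/2 = (7187 + 64570)/2 = 35878.5 km.
The apoapsis of the transfer ellipse is at r = 64570 km.
Vis-viva: v = √[μ(2/r − 1/a_t)] = √[3.98575×10^5 × (2/64570 − 1/35878.5)] = 1.112 km/s.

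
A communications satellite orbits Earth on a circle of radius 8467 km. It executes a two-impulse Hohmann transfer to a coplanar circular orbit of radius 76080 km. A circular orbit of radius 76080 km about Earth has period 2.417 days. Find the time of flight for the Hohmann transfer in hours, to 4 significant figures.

From Kepler's third law T² = 4π²r³/μ at r = 76080 km, T = 2.417 days = 2.417 × 86400 s = 2.088288×10^5 s: μ = 4π²r³/T² = 3.98649×10^5 km³/s².
The Hohmann ellipse has a_t = (r₁ + r₂)/2 = 42273.5 km.
By Kepler's third law the transfer-orbit period is T = 2π√(a_t³/μ), so t = T/2 = 43250 s.
Converting: 43250 s ÷ 3600 s/hour = 12.01 hours.

t = 12.01 hours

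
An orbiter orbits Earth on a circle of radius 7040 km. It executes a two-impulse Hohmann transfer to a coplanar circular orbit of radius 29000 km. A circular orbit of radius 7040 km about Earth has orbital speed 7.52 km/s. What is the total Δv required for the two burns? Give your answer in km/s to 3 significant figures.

Δv = 3.41 km/s

From the circular-orbit relation v² = μ/r at r = 7040 km: μ = v²r = (7.52)² × 7040 = 3.98115×10^5 km³/s².
Transfer-ellipse semi-major axis a_t = (r₁ + r₂)/2 = (7040 + 29000)/2 = 18020 km.
At r₁ the circular-orbit speed is v₁ = √(μ/r₁) = 7.520 km/s.
On the transfer ellipse at r₁, vis-viva equation gives v_p = √[μ(2/r₁ − 1/a_t)] = 9.540 km/s.
First burn Δv₁ = |v_p − v₁| = 2.020 km/s.
At r₂, v₂ = √(μ/r₂) = 3.705 km/s.
Transfer-orbit speed at r₂: v_a = √[μ(2/r₂ − 1/a_t)] = 2.316 km/s.
Second burn Δv₂ = |v₂ − v_a| = 1.389 km/s.
Δv = Δv₁ + Δv₂ = 2.020 + 1.389 = 3.409 km/s.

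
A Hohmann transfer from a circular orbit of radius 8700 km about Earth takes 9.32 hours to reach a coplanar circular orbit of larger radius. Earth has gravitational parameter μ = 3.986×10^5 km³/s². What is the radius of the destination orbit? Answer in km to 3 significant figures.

r₂ = 62700 km

Transfer time t = 9.32 hours = 33552 s, and t = π√(a_t³/μ).
So a_t = (μ t²/π²)^(1/3) = (3.986×10^5 × (33552)² / π²)^(1/3) = 35691 km.
Since a_t = (r₁ + r₂)/2, r₂ = 2a_t − r₁ = 2×35691 − 8700 = 62682 km.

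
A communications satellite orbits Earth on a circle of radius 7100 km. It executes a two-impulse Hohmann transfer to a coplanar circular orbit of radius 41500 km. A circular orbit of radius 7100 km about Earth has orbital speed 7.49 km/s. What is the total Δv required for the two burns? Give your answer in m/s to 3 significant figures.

From the circular-orbit relation v² = μ/r at r = 7100 km: μ = v²r = (7.49)² × 7100 = 3.98311×10^5 km³/s².
Semi-major axis of the transfer orbit: a_t = (7100 + 41500)/2 = 24300 km.
Circular speed at r₁: v₁ = √(μ/r₁) = √(3.98311×10^5/7100) = 7.4900 km/s.
Transfer-orbit speed at r₁ (vis-viva equation): v_p = √[μ(2/r₁ − 1/a_t)] = 9.7882 km/s.
First burn Δv₁ = |v_p − v₁| = 2.2982 km/s.
At r₂, v₂ = √(μ/r₂) = 3.0980 km/s.
Transfer-orbit speed at r₂: v_a = √[μ(2/r₂ − 1/a_t)] = 1.6746 km/s.
Second burn Δv₂ = |v₂ − v_a| = 1.4234 km/s.
Total Δv = Δv₁ + Δv₂ = 3.722 km/s.

Δv = 3720 m/s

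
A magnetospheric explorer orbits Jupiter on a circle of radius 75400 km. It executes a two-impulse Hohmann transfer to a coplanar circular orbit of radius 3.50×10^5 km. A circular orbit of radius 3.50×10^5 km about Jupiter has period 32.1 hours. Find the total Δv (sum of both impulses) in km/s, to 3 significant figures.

Δv = 19.3 km/s

From Kepler's third law T² = 4π²r³/μ at r = 3.50×10^5 km, T = 32.1 hours = 32.1 × 3600 s = 1.1556×10^5 s: μ = 4π²r³/T² = 1.26750×10^8 km³/s².
Transfer-ellipse semi-major axis a_t = (r₁ + r₂)/2 = (75400 + 3.500×10^5)/2 = 2.127×10^5 km.
Circular speed at r₁: v₁ = √(μ/r₁) = √(1.26750×10^8/75400) = 41.00 km/s.
Transfer-orbit speed at r₁ (vis-viva equation): v_p = √[μ(2/r₁ − 1/a_t)] = 52.59 km/s.
First burn Δv₁ = |v_p − v₁| = 11.59 km/s.
Circular speed at r₂: v₂ = √(μ/r₂) = 19.03 km/s.
Transfer-orbit speed at r₂: v_a = √[μ(2/r₂ − 1/a_t)] = 11.33 km/s.
Second burn Δv₂ = |v₂ − v_a| = 7.700 km/s.
Δv = Δv₁ + Δv₂ = 11.59 + 7.700 = 19.29 km/s.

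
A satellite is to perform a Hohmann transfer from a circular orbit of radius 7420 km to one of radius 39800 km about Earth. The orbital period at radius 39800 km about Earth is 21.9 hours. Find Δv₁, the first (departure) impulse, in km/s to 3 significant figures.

Δv₁ = 2.19 km/s

From Kepler's third law T² = 4π²r³/μ at r = 39800 km, T = 21.9 hours = 21.9 × 3600 s = 78840 s: μ = 4π²r³/T² = 4.00420×10^5 km³/s².
The Hohmann ellipse has a_t = (r₁ + r₂)/2 = 23610 km.
On the circular orbit at r = 7420 km, v_c = √(μ/r) = 7.346 km/s.
Transfer-orbit speed at the same r (vis-viva, a = a_t): v_t = √[μ(2/r − 1/a_t)] = 9.538 km/s.
Δv₁ = |v_t − v_c| = |9.538 − 7.346| = 2.192 km/s.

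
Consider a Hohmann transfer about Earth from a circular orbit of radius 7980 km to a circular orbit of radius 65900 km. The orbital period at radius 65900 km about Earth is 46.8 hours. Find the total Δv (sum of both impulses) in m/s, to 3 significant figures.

From Kepler's third law T² = 4π²r³/μ at r = 65900 km, T = 46.8 hours = 46.8 × 3600 s = 1.6848×10^5 s: μ = 4π²r³/T² = 3.98033×10^5 km³/s².
Transfer-ellipse semi-major axis a_t = (r₁ + r₂)/2 = (7980 + 65900)/2 = 36940 km.
At r₁ the circular-orbit speed is v₁ = √(μ/r₁) = 7.062 km/s.
On the transfer ellipse at r₁, v² = μ(2/r − 1/a) gives v_p = √[μ(2/r₁ − 1/a_t)] = 9.433 km/s.
First burn Δv₁ = |v_p − v₁| = 2.371 km/s.
At r₂, v₂ = √(μ/r₂) = 2.4576 km/s.
Transfer-orbit speed at r₂: v_a = √[μ(2/r₂ − 1/a_t)] = 1.1423 km/s.
Second burn Δv₂ = |v₂ − v_a| = 1.315 km/s.
Δv = Δv₁ + Δv₂ = 2.371 + 1.315 = 3.686 km/s.

Δv = 3690 m/s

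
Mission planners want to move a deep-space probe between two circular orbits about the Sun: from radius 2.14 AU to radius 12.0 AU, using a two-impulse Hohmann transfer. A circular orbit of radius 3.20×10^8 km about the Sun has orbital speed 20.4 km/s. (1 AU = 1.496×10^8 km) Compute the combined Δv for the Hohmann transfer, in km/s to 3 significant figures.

Δv = 10.1 km/s

From the circular-orbit relation v² = μ/r at r = 3.20×10^8 km: μ = v²r = (20.4)² × 3.20×10^8 = 1.33171×10^11 km³/s².
In km: r₁ = 2.14 × 1.496×10^8 = 3.20144×10^8 km; r₂ = 12.0 × 1.496×10^8 = 1.7952×10^9 km.
The Hohmann ellipse has a_t = (r₁ + r₂)/2 = 1.057672×10^9 km.
Circular speed at r₁: v₁ = √(μ/r₁) = √(1.33171×10^11/3.20144×10^8) = 20.395 km/s.
On the transfer ellipse at r₁, vis-viva equation gives v_p = √[μ(2/r₁ − 1/a_t)] = 26.571 km/s.
First burn Δv₁ = |v_p − v₁| = 6.176 km/s.
At r₂, v₂ = √(μ/r₂) = 8.613 km/s.
Transfer-orbit speed at r₂: v_a = √[μ(2/r₂ − 1/a_t)] = 4.739 km/s.
Second burn Δv₂ = |v₂ − v_a| = 3.874 km/s.
Δv = Δv₁ + Δv₂ = 6.176 + 3.874 = 10.05 km/s.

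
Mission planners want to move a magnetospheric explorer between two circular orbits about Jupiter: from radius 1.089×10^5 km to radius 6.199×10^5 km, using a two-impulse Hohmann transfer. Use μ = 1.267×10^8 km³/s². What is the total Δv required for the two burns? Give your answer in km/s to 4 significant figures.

Δv = 16.86 km/s

The Hohmann ellipse has a_t = (r₁ + r₂)/2 = 3.644×10^5 km.
At r₁ the circular-orbit speed is v₁ = √(μ/r₁) = 34.11 km/s.
On the transfer ellipse at r₁, v² = μ(2/r − 1/a) gives v_p = √[μ(2/r₁ − 1/a_t)] = 44.49 km/s.
First burn Δv₁ = |v_p − v₁| = 10.38 km/s.
Circular speed at r₂: v₂ = √(μ/r₂) = 14.296 km/s.
Transfer-orbit speed at r₂: v_a = √[μ(2/r₂ − 1/a_t)] = 7.8154 km/s.
Second burn Δv₂ = |v₂ − v_a| = 6.481 km/s.
Total Δv = Δv₁ + Δv₂ = 16.86 km/s.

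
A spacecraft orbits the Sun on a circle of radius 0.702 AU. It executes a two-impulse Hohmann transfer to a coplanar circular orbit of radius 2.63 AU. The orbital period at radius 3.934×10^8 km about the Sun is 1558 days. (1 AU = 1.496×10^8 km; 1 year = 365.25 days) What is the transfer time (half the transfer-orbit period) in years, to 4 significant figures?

From Kepler's third law T² = 4π²r³/μ at r = 3.934×10^8 km, T = 1558 days = 1558 × 86400 s = 1.346112×10^8 s: μ = 4π²r³/T² = 1.32648×10^11 km³/s².
In km: r₁ = 0.702 × 1.496×10^8 = 1.050192×10^8 km; r₂ = 2.63 × 1.496×10^8 = 3.93448×10^8 km.
The Hohmann ellipse has a_t = (r₁ + r₂)/2 = 2.492336×10^8 km.
Transfer time t = π√(a_t³/μ) = π√((2.492336×10^8)³ / 1.32648×10^11) = 3.394×10^7 s.
Converting: 3.394×10^7 s ÷ 3.15576×10^7 s/year (365.25 × 86400) = 1.075 years.

t = 1.075 years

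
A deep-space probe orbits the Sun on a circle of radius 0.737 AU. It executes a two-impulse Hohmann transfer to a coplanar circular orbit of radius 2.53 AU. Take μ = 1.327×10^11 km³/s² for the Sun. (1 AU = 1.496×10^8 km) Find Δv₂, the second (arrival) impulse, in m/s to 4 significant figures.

In km: r₁ = 0.737 × 1.496×10^8 = 1.102552×10^8 km; r₂ = 2.53 × 1.496×10^8 = 3.78488×10^8 km.
Semi-major axis of the transfer orbit: a_t = (1.102552×10^8 + 3.78488×10^8)/2 = 2.443716×10^8 km.
On the circular orbit at r = 3.78488×10^8 km, v_c = √(μ/r) = 18.724 km/s.
Vis-viva on the transfer ellipse at r = 3.78488×10^8 km gives v_t = √[μ(2/r − 1/a_t)] = 12.577 km/s.
Δv₂ = |v_t − v_c| = |12.577 − 18.724| = 6.147 km/s.

Δv₂ = 6147 m/s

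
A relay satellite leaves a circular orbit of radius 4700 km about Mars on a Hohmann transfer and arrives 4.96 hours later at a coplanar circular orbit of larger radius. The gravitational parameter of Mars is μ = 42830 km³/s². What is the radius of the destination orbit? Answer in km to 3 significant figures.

Transfer time t = 4.96 hours = 17856 s, and t = π√(a_t³/μ).
So a_t = (μ t²/π²)^(1/3) = (42830 × (17856)² / π²)^(1/3) = 11143 km.
Since a_t = (r₁ + r₂)/2, r₂ = 2a_t − r₁ = 2×11143 − 4700 = 17586 km.

r₂ = 17600 km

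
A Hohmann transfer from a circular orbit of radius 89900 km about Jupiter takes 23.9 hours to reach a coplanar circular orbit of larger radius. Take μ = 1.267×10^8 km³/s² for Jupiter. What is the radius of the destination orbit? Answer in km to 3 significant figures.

Transfer time t = 23.9 hours = 86040 s, and t = π√(a_t³/μ).
So a_t = (μ t²/π²)^(1/3) = (1.267×10^8 × (86040)² / π²)^(1/3) = 4.5634×10^5 km.
Since a_t = (r₁ + r₂)/2, r₂ = 2a_t − r₁ = 2×4.5634×10^5 − 89900 = 8.2278×10^5 km.

r₂ = 8.23×10^5 km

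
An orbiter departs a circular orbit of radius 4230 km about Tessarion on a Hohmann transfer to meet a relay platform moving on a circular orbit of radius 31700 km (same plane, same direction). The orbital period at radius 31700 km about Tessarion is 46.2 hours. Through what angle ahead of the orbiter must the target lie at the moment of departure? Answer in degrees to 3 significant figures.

φ = 103°

From Kepler's third law T² = 4π²r³/μ at r = 31700 km, T = 46.2 hours = 46.2 × 3600 s = 1.6632×10^5 s: μ = 4π²r³/T² = 45462.0 km³/s².
Semi-major axis of the transfer orbit: a_t = (4230 + 31700)/2 = 17965 km.
Transfer time t = π√(a_t³/μ) = 35479 s.
The target's mean motion on its circular orbit is ω₂ = √(μ/r₂³) = 3.7778×10^-5 rad/s.
Angle swept by the target during transfer: ω₂·t = 1.3403 rad = 76.79°.
Arrival is 180° from departure on the ellipse, so φ = 180° − 76.79° = 103°.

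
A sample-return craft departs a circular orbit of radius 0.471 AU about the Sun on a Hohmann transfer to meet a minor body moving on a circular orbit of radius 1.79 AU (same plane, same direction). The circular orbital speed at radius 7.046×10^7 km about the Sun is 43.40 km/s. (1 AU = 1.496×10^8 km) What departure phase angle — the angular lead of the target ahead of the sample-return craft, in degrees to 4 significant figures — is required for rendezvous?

φ = 89.66°

From the circular-orbit relation v² = μ/r at r = 7.046×10^7 km: μ = v²r = (43.40)² × 7.046×10^7 = 1.32716×10^11 km³/s².
In km: r₁ = 0.471 × 1.496×10^8 = 7.04616×10^7 km; r₂ = 1.79 × 1.496×10^8 = 2.67784×10^8 km.
The Hohmann ellipse has a_t = (r₁ + r₂)/2 = 1.691228×10^8 km.
Transfer time t = π√(a_t³/μ) = 1.8967×10^7 s.
The target's mean motion on its circular orbit is ω₂ = √(μ/r₂³) = 8.3135×10^-8 rad/s.
Angle swept by the target during transfer: ω₂·t = 1.5768 rad = 90.34°.
The sample-return craft traverses 180° on the transfer ellipse, so the target must lead by 180° − 90.34° = 89.66°.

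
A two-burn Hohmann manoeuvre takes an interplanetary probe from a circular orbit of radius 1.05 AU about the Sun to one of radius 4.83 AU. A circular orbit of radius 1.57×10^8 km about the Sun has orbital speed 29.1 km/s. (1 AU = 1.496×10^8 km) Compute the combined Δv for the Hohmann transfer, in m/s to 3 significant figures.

Δv = 13700 m/s

From the circular-orbit relation v² = μ/r at r = 1.57×10^8 km: μ = v²r = (29.1)² × 1.57×10^8 = 1.32949×10^11 km³/s².
In km: r₁ = 1.05 × 1.496×10^8 = 1.5708×10^8 km; r₂ = 4.83 × 1.496×10^8 = 7.22568×10^8 km.
Semi-major axis of the transfer orbit: a_t = (1.5708×10^8 + 7.22568×10^8)/2 = 4.39824×10^8 km.
At r₁ the circular-orbit speed is v₁ = √(μ/r₁) = 29.0926 km/s.
Transfer-orbit speed at r₁ (v² = μ(2/r − 1/a)): v_p = √[μ(2/r₁ − 1/a_t)] = 37.2891 km/s.
First burn Δv₁ = |v_p − v₁| = 8.1965 km/s.
Circular speed at r₂: v₂ = √(μ/r₂) = 13.5645 km/s.
Transfer-orbit speed at r₂: v_a = √[μ(2/r₂ − 1/a_t)] = 8.10633 km/s.
Second burn Δv₂ = |v₂ − v_a| = 5.4582 km/s.
Total Δv = Δv₁ + Δv₂ = 13.65 km/s.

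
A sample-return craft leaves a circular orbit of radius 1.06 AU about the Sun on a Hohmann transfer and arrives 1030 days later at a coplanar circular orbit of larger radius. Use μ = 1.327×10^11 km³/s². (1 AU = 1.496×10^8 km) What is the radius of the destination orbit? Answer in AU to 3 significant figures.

In km: r₁ = 1.06 × 1.496×10^8 = 1.58576×10^8 km.
Transfer time t = 1030 days = 8.8992×10^7 s, and t = π√(a_t³/μ).
So a_t = (μ t²/π²)^(1/3) = (1.327×10^11 × (8.8992×10^7)² / π²)^(1/3) = 4.7398×10^8 km.
Since a_t = (r₁ + r₂)/2, r₂ = 2a_t − r₁ = 2×4.7398×10^8 − 1.58576×10^8 = 7.89384×10^8 km.
In AU: r₂ = 7.89384×10^8 / 1.496×10^8 = 5.28 AU.

r₂ = 5.28 AU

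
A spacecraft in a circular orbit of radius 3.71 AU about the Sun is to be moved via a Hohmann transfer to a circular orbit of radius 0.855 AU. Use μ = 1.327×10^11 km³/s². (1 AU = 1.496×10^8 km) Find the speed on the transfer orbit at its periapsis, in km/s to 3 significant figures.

v = 41.1 km/s

In km: r₁ = 3.71 × 1.496×10^8 = 5.55016×10^8 km; r₂ = 0.855 × 1.496×10^8 = 1.27908×10^8 km.
The Hohmann ellipse has a_t = (r₁ + r₂)/2 = 3.41462×10^8 km.
At periapsis, r = 1.27908×10^8 km.
Vis-viva: v = √[μ(2/r − 1/a_t)] = √[1.327×10^11 × (2/1.27908×10^8 − 1/3.41462×10^8)] = 41.06 km/s.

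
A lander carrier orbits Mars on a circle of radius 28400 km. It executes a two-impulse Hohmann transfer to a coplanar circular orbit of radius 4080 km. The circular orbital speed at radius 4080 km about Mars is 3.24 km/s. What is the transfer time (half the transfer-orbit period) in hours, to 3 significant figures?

From the circular-orbit relation v² = μ/r at r = 4080 km: μ = v²r = (3.24)² × 4080 = 42830.2 km³/s².
Semi-major axis of the transfer orbit: a_t = (28400 + 4080)/2 = 16240 km.
Half the transfer-orbit period gives t = π√(a_t³/μ) = 31420 s.
Converting: 31420 s ÷ 3600 s/hour = 8.73 hours.

t = 8.73 hours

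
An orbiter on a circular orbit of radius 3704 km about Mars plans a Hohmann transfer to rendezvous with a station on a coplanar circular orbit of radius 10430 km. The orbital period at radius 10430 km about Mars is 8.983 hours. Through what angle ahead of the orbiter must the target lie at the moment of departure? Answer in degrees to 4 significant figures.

From Kepler's third law T² = 4π²r³/μ at r = 10430 km, T = 8.983 hours = 8.983 × 3600 s = 32338.8 s: μ = 4π²r³/T² = 42831.7 km³/s².
The Hohmann ellipse has a_t = (r₁ + r₂)/2 = 7067 km.
The half-period of the transfer ellipse is t = π√(a_t³/μ) = 9018 s.
The target's mean motion on its circular orbit is ω₂ = √(μ/r₂³) = 1.943×10^-4 rad/s.
Angle swept by the target during transfer: ω₂·t = 1.7522 rad = 100.39°.
Arrival is 180° from departure on the ellipse, so φ = 180° − 100.39° = 79.61°.

φ = 79.61°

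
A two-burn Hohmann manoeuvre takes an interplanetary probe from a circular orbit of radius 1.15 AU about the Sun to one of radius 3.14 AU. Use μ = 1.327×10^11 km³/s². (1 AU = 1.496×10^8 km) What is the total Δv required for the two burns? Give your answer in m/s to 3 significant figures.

In km: r₁ = 1.15 × 1.496×10^8 = 1.7204×10^8 km; r₂ = 3.14 × 1.496×10^8 = 4.69744×10^8 km.
Semi-major axis of the transfer orbit: a_t = (1.7204×10^8 + 4.69744×10^8)/2 = 3.20892×10^8 km.
Circular speed at r₁: v₁ = √(μ/r₁) = √(1.327×10^11/1.7204×10^8) = 27.77 km/s.
On the transfer ellipse at r₁, v² = μ(2/r − 1/a) gives v_p = √[μ(2/r₁ − 1/a_t)] = 33.60 km/s.
First burn Δv₁ = |v_p − v₁| = 5.830 km/s.
At r₂, v₂ = √(μ/r₂) = 16.808 km/s.
Transfer-orbit speed at r₂: v_a = √[μ(2/r₂ − 1/a_t)] = 12.307 km/s.
Second burn Δv₂ = |v₂ − v_a| = 4.501 km/s.
Δv = Δv₁ + Δv₂ = 5.830 + 4.501 = 10.33 km/s.

Δv = 10300 m/s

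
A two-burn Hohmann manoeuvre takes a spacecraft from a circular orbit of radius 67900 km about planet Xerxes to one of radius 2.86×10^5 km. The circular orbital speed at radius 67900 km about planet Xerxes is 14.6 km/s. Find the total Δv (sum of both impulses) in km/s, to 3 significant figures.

Δv = 6.67 km/s

From the circular-orbit relation v² = μ/r at r = 67900 km: μ = v²r = (14.6)² × 67900 = 1.44736×10^7 km³/s².
The Hohmann ellipse has a_t = (r₁ + r₂)/2 = 1.7695×10^5 km.
Circular speed at r₁: v₁ = √(μ/r₁) = √(1.44736×10^7/67900) = 14.60000 km/s.
On the transfer ellipse at r₁, v² = μ(2/r − 1/a) gives v_p = √[μ(2/r₁ − 1/a_t)] = 18.56139 km/s.
First burn Δv₁ = |v_p − v₁| = 3.96139 km/s.
Circular speed at r₂: v₂ = √(μ/r₂) = 7.11385 km/s.
Transfer-orbit speed at r₂: v_a = √[μ(2/r₂ − 1/a_t)] = 4.40671 km/s.
Second burn Δv₂ = |v₂ − v_a| = 2.70714 km/s.
Δv = Δv₁ + Δv₂ = 3.96139 + 2.70714 = 6.669 km/s.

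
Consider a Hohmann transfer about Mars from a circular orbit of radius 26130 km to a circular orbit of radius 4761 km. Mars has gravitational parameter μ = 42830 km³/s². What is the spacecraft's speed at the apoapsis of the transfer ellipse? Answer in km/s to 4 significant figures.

v = 0.7108 km/s

Semi-major axis of the transfer orbit: a_t = (26130 + 4761)/2 = 15445.5 km.
The apoapsis of the transfer ellipse is at r = 26130 km.
From the vis-viva equation, v = √[μ(2/r − 1/a_t)] = 0.7108 km/s.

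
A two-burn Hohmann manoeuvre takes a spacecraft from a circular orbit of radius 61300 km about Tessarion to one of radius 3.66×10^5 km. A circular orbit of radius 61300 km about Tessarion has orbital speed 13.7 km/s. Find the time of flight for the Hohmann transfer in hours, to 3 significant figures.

t = 25.4 hours

From the circular-orbit relation v² = μ/r at r = 61300 km: μ = v²r = (13.7)² × 61300 = 1.15054×10^7 km³/s².
The Hohmann ellipse has a_t = (r₁ + r₂)/2 = 2.1365×10^5 km.
Half the transfer-orbit period gives t = π√(a_t³/μ) = 91460 s.
Converting: 91460 s ÷ 3600 s/hour = 25.4 hours.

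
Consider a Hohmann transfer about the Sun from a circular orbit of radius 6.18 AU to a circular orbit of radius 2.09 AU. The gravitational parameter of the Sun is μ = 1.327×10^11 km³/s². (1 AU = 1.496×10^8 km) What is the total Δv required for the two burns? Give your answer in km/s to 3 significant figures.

In km: r₁ = 6.18 × 1.496×10^8 = 9.24528×10^8 km; r₂ = 2.09 × 1.496×10^8 = 3.12664×10^8 km.
Semi-major axis of the transfer orbit: a_t = (9.24528×10^8 + 3.12664×10^8)/2 = 6.18596×10^8 km.
At r₁ the circular-orbit speed is v₁ = √(μ/r₁) = 11.98 km/s.
Transfer-orbit speed at r₁ (vis-viva): v_a = √[μ(2/r₁ − 1/a_t)] = 8.517 km/s.
First burn Δv₁ = |v_a − v₁| = 3.463 km/s.
At r₂, v₂ = √(μ/r₂) = 20.6014 km/s.
Transfer-orbit speed at r₂: v_p = √[μ(2/r₂ − 1/a_t)] = 25.1856 km/s.
Second burn Δv₂ = |v₂ − v_p| = 4.584 km/s.
Δv = Δv₁ + Δv₂ = 3.463 + 4.584 = 8.047 km/s.

Δv = 8.05 km/s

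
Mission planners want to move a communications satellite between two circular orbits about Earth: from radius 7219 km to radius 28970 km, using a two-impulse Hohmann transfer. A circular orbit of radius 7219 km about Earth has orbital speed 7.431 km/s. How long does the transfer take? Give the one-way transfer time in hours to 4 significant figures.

From the circular-orbit relation v² = μ/r at r = 7219 km: μ = v²r = (7.431)² × 7219 = 3.98631×10^5 km³/s².
Semi-major axis of the transfer orbit: a_t = (7219 + 28970)/2 = 18094.5 km.
Transfer time t = π√(a_t³/μ) = π√((18094.5)³ / 3.98631×10^5) = 12110 s.
Converting: 12110 s ÷ 3600 s/hour = 3.364 hours.

t = 3.364 hours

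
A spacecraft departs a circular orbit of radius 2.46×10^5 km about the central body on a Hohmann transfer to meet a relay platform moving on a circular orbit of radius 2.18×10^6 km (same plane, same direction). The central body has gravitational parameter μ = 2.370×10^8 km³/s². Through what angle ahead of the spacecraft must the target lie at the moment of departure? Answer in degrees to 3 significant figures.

φ = 105°

The Hohmann ellipse has a_t = (r₁ + r₂)/2 = 1.213×10^6 km.
Transfer time t = π√(a_t³/μ) = 2.726×10^5 s.
Target angular speed ω₂ = √(μ/r₂³) = 4.783×10^-6 rad/s.
Angle swept by the target during transfer: ω₂·t = 1.304 rad = 74.71°.
The spacecraft traverses 180° on the transfer ellipse, so the target must lead by 180° − 74.71° = 105°.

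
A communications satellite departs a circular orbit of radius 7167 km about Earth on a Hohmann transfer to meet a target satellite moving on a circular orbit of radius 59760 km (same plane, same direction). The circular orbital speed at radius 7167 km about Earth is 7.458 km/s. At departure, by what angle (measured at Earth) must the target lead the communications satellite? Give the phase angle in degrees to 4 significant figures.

φ = 104.6°

From the circular-orbit relation v² = μ/r at r = 7167 km: μ = v²r = (7.458)² × 7167 = 3.98641×10^5 km³/s².
Transfer-ellipse semi-major axis a_t = (r₁ + r₂)/2 = (7167 + 59760)/2 = 33463.5 km.
Transfer time t = π√(a_t³/μ) = 30459 s.
The target's mean motion on its circular orbit is ω₂ = √(μ/r₂³) = 4.3219×10^-5 rad/s.
Angle swept by the target during transfer: ω₂·t = 1.3164 rad = 75.42°.
Arrival is 180° from departure on the ellipse, so φ = 180° − 75.42° = 104.6°.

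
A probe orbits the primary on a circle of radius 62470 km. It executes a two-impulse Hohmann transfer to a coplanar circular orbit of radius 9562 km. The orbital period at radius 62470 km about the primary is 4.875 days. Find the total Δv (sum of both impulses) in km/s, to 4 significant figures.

From Kepler's third law T² = 4π²r³/μ at r = 62470 km, T = 4.875 days = 4.875 × 86400 s = 4.212×10^5 s: μ = 4π²r³/T² = 54249.7 km³/s².
The Hohmann ellipse has a_t = (r₁ + r₂)/2 = 36016 km.
Circular speed at r₁: v₁ = √(μ/r₁) = √(54249.7/62470) = 0.9319 km/s.
On the transfer ellipse at r₁, v² = μ(2/r − 1/a) gives v_a = √[μ(2/r₁ − 1/a_t)] = 0.4802 km/s.
First burn Δv₁ = |v_a − v₁| = 0.4517 km/s.
Circular speed at r₂: v₂ = √(μ/r₂) = 2.3819 km/s.
Transfer-orbit speed at r₂: v_p = √[μ(2/r₂ − 1/a_t)] = 3.1370 km/s.
Second burn Δv₂ = |v₂ − v_p| = 0.7551 km/s.
Δv = Δv₁ + Δv₂ = 0.4517 + 0.7551 = 1.207 km/s.

Δv = 1.207 km/s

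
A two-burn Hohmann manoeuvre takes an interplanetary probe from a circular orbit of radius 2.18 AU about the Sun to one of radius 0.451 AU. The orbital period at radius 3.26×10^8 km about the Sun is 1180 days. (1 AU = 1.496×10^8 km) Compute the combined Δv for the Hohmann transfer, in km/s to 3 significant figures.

From Kepler's third law T² = 4π²r³/μ at r = 3.26×10^8 km, T = 1180 days = 1180 × 86400 s = 1.01952×10^8 s: μ = 4π²r³/T² = 1.31589×10^11 km³/s².
In km: r₁ = 2.18 × 1.496×10^8 = 3.26128×10^8 km; r₂ = 0.451 × 1.496×10^8 = 6.74696×10^7 km.
The Hohmann ellipse has a_t = (r₁ + r₂)/2 = 1.967988×10^8 km.
At r₁ the circular-orbit speed is v₁ = √(μ/r₁) = 20.0871 km/s.
On the transfer ellipse at r₁, v² = μ(2/r − 1/a) gives v_a = √[μ(2/r₁ − 1/a_t)] = 11.7614 km/s.
First burn Δv₁ = |v_a − v₁| = 8.3257 km/s.
Circular speed at r₂: v₂ = √(μ/r₂) = 44.163 km/s.
Transfer-orbit speed at r₂: v_p = √[μ(2/r₂ − 1/a_t)] = 56.851 km/s.
Second burn Δv₂ = |v₂ − v_p| = 12.688 km/s.
Total Δv = Δv₁ + Δv₂ = 21.01 km/s.

Δv = 21.0 km/s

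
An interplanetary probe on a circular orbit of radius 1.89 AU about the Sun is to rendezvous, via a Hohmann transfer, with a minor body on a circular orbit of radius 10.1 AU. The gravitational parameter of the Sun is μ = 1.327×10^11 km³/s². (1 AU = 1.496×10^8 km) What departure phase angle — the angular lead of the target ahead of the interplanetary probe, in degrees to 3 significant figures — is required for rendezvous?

In km: r₁ = 1.89 × 1.496×10^8 = 2.82744×10^8 km; r₂ = 10.1 × 1.496×10^8 = 1.51096×10^9 km.
Transfer-ellipse semi-major axis a_t = (r₁ + r₂)/2 = (2.82744×10^8 + 1.51096×10^9)/2 = 8.96852×10^8 km.
The half-period of the transfer ellipse is t = π√(a_t³/μ) = 2.31630×10^8 s.
Target angular speed ω₂ = √(μ/r₂³) = 6.20235×10^-9 rad/s.
Angle swept by the target during transfer: ω₂·t = 1.43665 rad = 82.31°.
Arrival is 180° from departure on the ellipse, so φ = 180° − 82.31° = 97.7°.

φ = 97.7°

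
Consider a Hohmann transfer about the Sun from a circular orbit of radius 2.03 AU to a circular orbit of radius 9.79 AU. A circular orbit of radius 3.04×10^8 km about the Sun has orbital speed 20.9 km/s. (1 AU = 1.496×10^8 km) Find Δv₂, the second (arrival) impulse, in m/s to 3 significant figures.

From the circular-orbit relation v² = μ/r at r = 3.04×10^8 km: μ = v²r = (20.9)² × 3.04×10^8 = 1.32790×10^11 km³/s².
In km: r₁ = 2.03 × 1.496×10^8 = 3.03688×10^8 km; r₂ = 9.79 × 1.496×10^8 = 1.464584×10^9 km.
The Hohmann ellipse has a_t = (r₁ + r₂)/2 = 8.84136×10^8 km.
Circular speed at r = 1.464584×10^9 km: v_c = √(μ/r) = 9.522 km/s.
Transfer-orbit speed at the same r (vis-viva, a = a_t): v_t = √[μ(2/r − 1/a_t)] = 5.581 km/s.
Δv₂ = |v_t − v_c| = |5.581 − 9.522| = 3.941 km/s.

Δv₂ = 3940 m/s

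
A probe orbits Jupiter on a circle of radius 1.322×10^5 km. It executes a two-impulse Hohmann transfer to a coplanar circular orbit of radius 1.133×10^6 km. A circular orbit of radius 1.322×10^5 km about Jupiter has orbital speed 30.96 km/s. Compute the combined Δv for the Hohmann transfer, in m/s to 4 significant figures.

From the circular-orbit relation v² = μ/r at r = 1.322×10^5 km: μ = v²r = (30.96)² × 1.322×10^5 = 1.26717×10^8 km³/s².
Semi-major axis of the transfer orbit: a_t = (1.322×10^5 + 1.133×10^6)/2 = 6.326×10^5 km.
At r₁ the circular-orbit speed is v₁ = √(μ/r₁) = 30.96 km/s.
Transfer-orbit speed at r₁ (vis-viva): v_p = √[μ(2/r₁ − 1/a_t)] = 41.43 km/s.
First burn Δv₁ = |v_p − v₁| = 10.47 km/s.
Circular speed at r₂: v₂ = √(μ/r₂) = 10.5755 km/s.
Transfer-orbit speed at r₂: v_a = √[μ(2/r₂ − 1/a_t)] = 4.83451 km/s.
Second burn Δv₂ = |v₂ − v_a| = 5.741 km/s.
Total Δv = Δv₁ + Δv₂ = 16.21 km/s.

Δv = 16210 m/s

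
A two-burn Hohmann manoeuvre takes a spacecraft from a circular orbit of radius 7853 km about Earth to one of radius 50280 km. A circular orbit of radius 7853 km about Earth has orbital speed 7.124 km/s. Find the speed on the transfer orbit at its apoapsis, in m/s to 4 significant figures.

From the circular-orbit relation v² = μ/r at r = 7853 km: μ = v²r = (7.124)² × 7853 = 3.98551×10^5 km³/s².
Transfer-ellipse semi-major axis a_t = (r₁ + r₂)/2 = (7853 + 50280)/2 = 29066.5 km.
At apoapsis, r = 50280 km.
Applying v² = μ(2/r − 1/a_t): v = 1.463 km/s.

v = 1463 m/s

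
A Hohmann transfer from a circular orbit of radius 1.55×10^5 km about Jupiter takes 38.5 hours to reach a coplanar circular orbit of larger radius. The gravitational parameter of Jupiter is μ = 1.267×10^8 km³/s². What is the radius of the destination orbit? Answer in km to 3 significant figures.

r₂ = 1.10×10^6 km

Transfer time t = 38.5 hours = 1.386×10^5 s, and t = π√(a_t³/μ).
So a_t = (μ t²/π²)^(1/3) = (1.267×10^8 × (1.386×10^5)² / π²)^(1/3) = 6.2710×10^5 km.
Since a_t = (r₁ + r₂)/2, r₂ = 2a_t − r₁ = 2×6.2710×10^5 − 1.550×10^5 = 1.0992×10^6 km.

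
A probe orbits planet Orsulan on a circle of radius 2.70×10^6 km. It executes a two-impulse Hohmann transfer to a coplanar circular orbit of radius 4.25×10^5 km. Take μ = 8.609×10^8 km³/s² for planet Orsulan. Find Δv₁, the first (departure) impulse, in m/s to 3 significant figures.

Δv₁ = 8540 m/s

Semi-major axis of the transfer orbit: a_t = (2.700×10^6 + 4.250×10^5)/2 = 1.5625×10^6 km.
On the circular orbit at r = 2.700×10^6 km, v_c = √(μ/r) = 17.8564 km/s.
Vis-viva on the transfer ellipse at r = 2.700×10^6 km gives v_t = √[μ(2/r − 1/a_t)] = 9.31277 km/s.
Δv₁ = |v_t − v_c| = |9.31277 − 17.8564| = 8.544 km/s.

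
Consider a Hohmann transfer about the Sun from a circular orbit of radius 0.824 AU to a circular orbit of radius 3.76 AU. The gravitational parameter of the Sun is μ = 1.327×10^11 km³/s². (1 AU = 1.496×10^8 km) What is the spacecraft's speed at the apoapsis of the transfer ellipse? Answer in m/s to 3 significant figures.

v = 9210 m/s

In km: r₁ = 0.824 × 1.496×10^8 = 1.232704×10^8 km; r₂ = 3.76 × 1.496×10^8 = 5.62496×10^8 km.
The Hohmann ellipse has a_t = (r₁ + r₂)/2 = 3.428832×10^8 km.
At apoapsis, r = 5.62496×10^8 km.
Vis-viva: v = √[μ(2/r − 1/a_t)] = √[1.327×10^11 × (2/5.62496×10^8 − 1/3.428832×10^8)] = 9.209 km/s.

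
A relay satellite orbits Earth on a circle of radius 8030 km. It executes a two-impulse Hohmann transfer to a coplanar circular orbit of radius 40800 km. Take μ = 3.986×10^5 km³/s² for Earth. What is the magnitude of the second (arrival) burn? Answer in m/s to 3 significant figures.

The Hohmann ellipse has a_t = (r₁ + r₂)/2 = 24415 km.
On the circular orbit at r = 40800 km, v_c = √(μ/r) = 3.126 km/s.
Vis-viva on the transfer ellipse at r = 40800 km gives v_t = √[μ(2/r − 1/a_t)] = 1.793 km/s.
Δv₂ = |v_t − v_c| = |1.793 − 3.126| = 1.333 km/s.

Δv₂ = 1330 m/s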